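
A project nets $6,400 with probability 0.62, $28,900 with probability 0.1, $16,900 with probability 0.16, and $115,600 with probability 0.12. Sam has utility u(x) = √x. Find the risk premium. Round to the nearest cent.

E[u] = 0.62·√6400 + 0.1·√28900 + 0.16·√16900 + 0.12·√115600 = 0.62·80 + 0.1·170 + 0.16·130 + 0.12·340 = 128.2
CE = (128.2)² = 16435.24
Risk premium = EV − CE = 23434 − 16435.24 = 6998.76

$6,998.76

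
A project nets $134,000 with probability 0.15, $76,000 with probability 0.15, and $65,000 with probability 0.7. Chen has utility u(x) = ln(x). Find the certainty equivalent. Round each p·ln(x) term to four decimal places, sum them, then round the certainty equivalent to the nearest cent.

$74,168.88

E[u] = 0.15·ln(134000) + 0.15·ln(76000) + 0.7·ln(65000) = 1.7708 + 1.6858 + 7.7575 = 11.2141
CE = e^11.2141 ≈ 74168.88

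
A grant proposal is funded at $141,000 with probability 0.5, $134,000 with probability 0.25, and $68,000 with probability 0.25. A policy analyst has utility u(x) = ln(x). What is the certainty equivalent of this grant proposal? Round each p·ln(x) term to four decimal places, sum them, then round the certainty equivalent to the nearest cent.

E[u] = 0.5·ln(141000) + 0.25·ln(134000) + 0.25·ln(68000) = 5.9283 + 2.9514 + 2.7818 = 11.6615
CE = e^11.6615 ≈ 116017.93

$116,017.93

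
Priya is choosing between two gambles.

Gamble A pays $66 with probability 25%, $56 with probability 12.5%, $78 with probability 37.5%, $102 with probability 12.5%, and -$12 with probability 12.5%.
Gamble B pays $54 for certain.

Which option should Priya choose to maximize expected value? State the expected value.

Gamble A = 0.25 × 66 + 0.125 × 56 + 0.375 × 78 + 0.125 × 102 + 0.125 × (-12) = 16.5 + 7 + 29.25 + 12.75 − 1.5 = 64
Gamble B: 54 (certain)

Gamble A ($64)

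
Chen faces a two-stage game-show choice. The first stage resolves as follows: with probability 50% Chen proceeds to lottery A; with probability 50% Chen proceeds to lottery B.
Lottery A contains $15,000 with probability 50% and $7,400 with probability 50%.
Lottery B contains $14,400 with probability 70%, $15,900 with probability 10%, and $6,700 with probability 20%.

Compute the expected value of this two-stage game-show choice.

$12,105

EV(A) = 0.5 × 15000 + 0.5 × 7400 = 7500 + 3700 = 11200
EV(B) = 0.7 × 14400 + 0.1 × 15900 + 0.2 × 6700 = 10080 + 1590 + 1340 = 13010
Overall = 0.5 × 11200 + 0.5 × 13010 = 5600 + 6505 = 12105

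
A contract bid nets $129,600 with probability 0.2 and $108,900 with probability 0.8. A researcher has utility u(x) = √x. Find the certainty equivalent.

E[u] = 0.2·√129600 + 0.8·√108900 = 0.2·360 + 0.8·330 = 336
CE = (336)² = 112896

$112,896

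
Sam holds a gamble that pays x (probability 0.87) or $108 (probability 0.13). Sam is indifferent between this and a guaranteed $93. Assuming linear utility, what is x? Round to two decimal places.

x = $90.76

0.87·x + 0.13·108 = 93
0.87·x = 93 − 14.04 = 78.96
x = 78.96 / 0.87 = 90.7586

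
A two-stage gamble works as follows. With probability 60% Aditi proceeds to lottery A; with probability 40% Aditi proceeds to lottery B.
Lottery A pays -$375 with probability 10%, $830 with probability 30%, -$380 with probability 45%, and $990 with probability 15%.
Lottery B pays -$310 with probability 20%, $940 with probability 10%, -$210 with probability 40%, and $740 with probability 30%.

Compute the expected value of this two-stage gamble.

$181.40

EV(A) = 0.1 × (-375) + 0.3 × 830 + 0.45 × (-380) + 0.15 × 990 = -37.5 + 249 − 171 + 148.5 = 189
EV(B) = 0.2 × (-310) + 0.1 × 940 + 0.4 × (-210) + 0.3 × 740 = -62 + 94 − 84 + 222 = 170
Overall = 0.6 × 189 + 0.4 × 170 = 113.4 + 68 = 181.4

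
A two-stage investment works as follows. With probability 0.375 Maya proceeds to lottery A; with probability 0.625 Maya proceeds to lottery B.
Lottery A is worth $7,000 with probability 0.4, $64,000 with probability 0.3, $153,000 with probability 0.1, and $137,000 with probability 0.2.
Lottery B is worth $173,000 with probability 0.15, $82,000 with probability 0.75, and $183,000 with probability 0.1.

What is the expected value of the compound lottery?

$90,356.25

EV(A) = 0.4 × 7000 + 0.3 × 64000 + 0.1 × 153000 + 0.2 × 137000 = 2800 + 19200 + 15300 + 27400 = 64700
EV(B) = 0.15 × 173000 + 0.75 × 82000 + 0.1 × 183000 = 25950 + 61500 + 18300 = 105750
Overall = 0.375 × 64700 + 0.625 × 105750 = 24262.5 + 66093.75 = 90356.25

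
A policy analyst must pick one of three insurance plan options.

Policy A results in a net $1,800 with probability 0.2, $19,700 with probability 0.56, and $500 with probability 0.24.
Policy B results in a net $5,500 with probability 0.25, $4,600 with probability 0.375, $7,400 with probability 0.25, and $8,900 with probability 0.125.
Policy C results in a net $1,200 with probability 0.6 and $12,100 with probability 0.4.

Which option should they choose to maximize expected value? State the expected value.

Policy A = 0.2 × 1800 + 0.56 × 19700 + 0.24 × 500 = 360 + 11032 + 120 = 11512
Policy B = 0.25 × 5500 + 0.375 × 4600 + 0.25 × 7400 + 0.125 × 8900 = 1375 + 1725 + 1850 + 1112.5 = 6062.5
Policy C = 0.6 × 1200 + 0.4 × 12100 = 720 + 4840 = 5560

Policy A ($11,512)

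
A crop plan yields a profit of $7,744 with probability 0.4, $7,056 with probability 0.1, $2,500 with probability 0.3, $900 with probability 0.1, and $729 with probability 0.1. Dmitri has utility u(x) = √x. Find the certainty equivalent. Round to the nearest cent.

E[u] = 0.4·√7744 + 0.1·√7056 + 0.3·√2500 + 0.1·√900 + 0.1·√729 = 0.4·88 + 0.1·84 + 0.3·50 + 0.1·30 + 0.1·27 = 64.3
CE = (64.3)² = 4134.49

$4,134.49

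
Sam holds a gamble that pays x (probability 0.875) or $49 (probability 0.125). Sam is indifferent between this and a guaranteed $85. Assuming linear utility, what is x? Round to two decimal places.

0.875·x + 0.125·49 = 85
0.875·x = 85 − 6.125 = 78.875
x = 78.875 / 0.875 = 90.1429

x = $90.14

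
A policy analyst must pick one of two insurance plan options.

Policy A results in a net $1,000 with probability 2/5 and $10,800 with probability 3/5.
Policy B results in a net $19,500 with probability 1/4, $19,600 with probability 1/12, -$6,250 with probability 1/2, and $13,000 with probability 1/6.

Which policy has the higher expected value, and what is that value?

Policy A = 2/5 × 1000 + 3/5 × 10800 = 400 + 6480 = 6880
Policy B = 1/4 × 19500 + 1/12 × 19600 + 1/2 × (-6250) + 1/6 × 13000 = 4875 + 1633.3333 − 3125 + 2166.6667 = 5550

Policy A ($6,880)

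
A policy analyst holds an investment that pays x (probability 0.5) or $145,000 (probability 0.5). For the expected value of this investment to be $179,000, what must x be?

0.5·x + 0.5·145000 = 179000
0.5·x = 179000 − 72500 = 106500
x = 106500 / 0.5 = 213000

x = $213,000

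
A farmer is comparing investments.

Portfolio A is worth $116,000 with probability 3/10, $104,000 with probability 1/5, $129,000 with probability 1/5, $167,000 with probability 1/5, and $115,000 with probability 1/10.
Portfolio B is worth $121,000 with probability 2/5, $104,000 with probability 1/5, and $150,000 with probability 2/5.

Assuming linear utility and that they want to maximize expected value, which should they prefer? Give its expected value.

Portfolio B ($129,200)

Portfolio A = 3/10 × 116000 + 1/5 × 104000 + 1/5 × 129000 + 1/5 × 167000 + 1/10 × 115000 = 34800 + 20800 + 25800 + 33400 + 11500 = 126300
Portfolio B = 2/5 × 121000 + 1/5 × 104000 + 2/5 × 150000 = 48400 + 20800 + 60000 = 129200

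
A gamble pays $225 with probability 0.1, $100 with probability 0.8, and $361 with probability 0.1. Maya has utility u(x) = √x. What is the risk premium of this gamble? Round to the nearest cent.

$8.64

E[u] = 0.1·√225 + 0.8·√100 + 0.1·√361 = 0.1·15 + 0.8·10 + 0.1·19 = 11.4
CE = (11.4)² = 129.96
Risk premium = EV − CE = 138.6 − 129.96 = 8.64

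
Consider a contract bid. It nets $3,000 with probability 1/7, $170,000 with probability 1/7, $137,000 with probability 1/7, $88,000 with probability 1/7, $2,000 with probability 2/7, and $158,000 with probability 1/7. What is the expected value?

$80,000

EV = 1/7 × 3000 + 1/7 × 170000 + 1/7 × 137000 + 1/7 × 88000 + 2/7 × 2000 + 1/7 × 158000 = 428.5714 + 24285.7143 + 19571.4286 + 12571.4286 + 571.4286 + 22571.4286 = 80000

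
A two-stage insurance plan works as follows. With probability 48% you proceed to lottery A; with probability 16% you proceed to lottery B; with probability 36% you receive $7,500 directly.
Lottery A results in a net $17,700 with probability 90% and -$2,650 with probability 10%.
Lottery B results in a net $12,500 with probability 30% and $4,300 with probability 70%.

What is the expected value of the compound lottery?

EV(A) = 0.9 × 17700 + 0.1 × (-2650) = 15930 − 265 = 15665
EV(B) = 0.3 × 12500 + 0.7 × 4300 = 3750 + 3010 = 6760
Branch C: 7500 (certain)
Overall = 0.48 × 15665 + 0.16 × 6760 + 0.36 × 7500 = 7519.2 + 1081.6 + 2700 = 11300.8

$11,300.80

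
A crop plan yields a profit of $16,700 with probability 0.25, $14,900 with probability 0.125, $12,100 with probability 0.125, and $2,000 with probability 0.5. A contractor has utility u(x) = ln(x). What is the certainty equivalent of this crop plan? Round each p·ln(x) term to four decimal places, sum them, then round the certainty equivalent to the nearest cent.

E[u] = 0.25·ln(16700) + 0.125·ln(14900) + 0.125·ln(12100) + 0.5·ln(2000) = 2.4308 + 1.2011 + 1.1751 + 3.8005 = 8.6075
CE = e^8.6075 ≈ 5472.55

$5,472.55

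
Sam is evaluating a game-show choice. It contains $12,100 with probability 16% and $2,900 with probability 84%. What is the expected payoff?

EV = 0.16 × 12100 + 0.84 × 2900 = 1936 + 2436 = 4372

$4,372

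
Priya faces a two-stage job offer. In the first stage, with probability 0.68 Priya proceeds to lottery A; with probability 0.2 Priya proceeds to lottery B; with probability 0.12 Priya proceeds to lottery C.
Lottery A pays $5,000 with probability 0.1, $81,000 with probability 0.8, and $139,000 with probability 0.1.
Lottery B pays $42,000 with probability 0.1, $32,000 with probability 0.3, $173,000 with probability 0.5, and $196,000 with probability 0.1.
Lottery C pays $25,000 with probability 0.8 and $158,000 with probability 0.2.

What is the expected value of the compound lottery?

$84,028

EV(A) = 0.1 × 5000 + 0.8 × 81000 + 0.1 × 139000 = 500 + 64800 + 13900 = 79200
EV(B) = 0.1 × 42000 + 0.3 × 32000 + 0.5 × 173000 + 0.1 × 196000 = 4200 + 9600 + 86500 + 19600 = 119900
EV(C) = 0.8 × 25000 + 0.2 × 158000 = 20000 + 31600 = 51600
Overall = 0.68 × 79200 + 0.2 × 119900 + 0.12 × 51600 = 53856 + 23980 + 6192 = 84028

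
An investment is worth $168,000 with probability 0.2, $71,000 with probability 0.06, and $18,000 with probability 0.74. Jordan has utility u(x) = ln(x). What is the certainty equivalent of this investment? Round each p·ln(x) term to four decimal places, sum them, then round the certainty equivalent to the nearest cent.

$30,549.39

E[u] = 0.2·ln(168000) + 0.06·ln(71000) + 0.74·ln(18000) = 2.4063 + 0.6702 + 7.2506 = 10.3271
CE = e^10.3271 ≈ 30549.39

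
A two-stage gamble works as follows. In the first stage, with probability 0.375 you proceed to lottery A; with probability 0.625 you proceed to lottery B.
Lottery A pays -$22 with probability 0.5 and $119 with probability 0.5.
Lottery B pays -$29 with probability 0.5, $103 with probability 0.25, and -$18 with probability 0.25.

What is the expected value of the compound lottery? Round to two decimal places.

$22.41

EV(A) = 0.5 × (-22) + 0.5 × 119 = -11 + 59.5 = 48.5
EV(B) = 0.5 × (-29) + 0.25 × 103 + 0.25 × (-18) = -14.5 + 25.75 − 4.5 = 6.75
Overall = 0.375 × 48.5 + 0.625 × 6.75 = 18.1875 + 4.21875 = 22.40625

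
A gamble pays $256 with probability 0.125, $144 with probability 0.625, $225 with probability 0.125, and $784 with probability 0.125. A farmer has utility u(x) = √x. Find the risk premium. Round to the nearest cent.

E[u] = 0.125·√256 + 0.625·√144 + 0.125·√225 + 0.125·√784 = 0.125·16 + 0.625·12 + 0.125·15 + 0.125·28 = 14.875
CE = (14.875)² = 221.265625
Risk premium = EV − CE = 248.125 − 221.265625 = 26.859375

$26.86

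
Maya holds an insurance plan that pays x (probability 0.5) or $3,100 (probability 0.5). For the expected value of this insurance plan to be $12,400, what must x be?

x = $21,700

0.5·x + 0.5·3100 = 12400
0.5·x = 12400 − 1550 = 10850
x = 10850 / 0.5 = 21700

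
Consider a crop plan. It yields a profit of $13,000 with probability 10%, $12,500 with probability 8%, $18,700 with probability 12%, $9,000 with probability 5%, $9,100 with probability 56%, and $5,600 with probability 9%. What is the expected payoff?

EV = 0.1 × 13000 + 0.08 × 12500 + 0.12 × 18700 + 0.05 × 9000 + 0.56 × 9100 + 0.09 × 5600 = 1300 + 1000 + 2244 + 450 + 5096 + 504 = 10594

$10,594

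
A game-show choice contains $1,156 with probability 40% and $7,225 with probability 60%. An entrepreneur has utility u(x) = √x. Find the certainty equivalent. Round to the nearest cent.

E[u] = 0.4·√1156 + 0.6·√7225 = 0.4·34 + 0.6·85 = 64.6
CE = (64.6)² = 4173.16

$4,173.16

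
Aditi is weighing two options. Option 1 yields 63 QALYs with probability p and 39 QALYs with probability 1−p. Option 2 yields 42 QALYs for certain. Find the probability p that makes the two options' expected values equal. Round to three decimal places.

p·63 + (1−p)·39 = 42
24p + 39 = 42
p = (42 − 39) / 24

p = 0.125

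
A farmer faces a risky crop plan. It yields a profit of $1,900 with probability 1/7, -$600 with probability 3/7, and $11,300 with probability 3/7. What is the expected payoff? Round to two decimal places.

$4,857.14

EV = 1/7 × 1900 + 3/7 × (-600) + 3/7 × 11300 = 271.4286 − 257.1429 + 4842.8571 = 4857.1429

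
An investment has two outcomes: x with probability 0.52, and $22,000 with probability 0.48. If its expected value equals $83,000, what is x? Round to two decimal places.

0.52·x + 0.48·22000 = 83000
0.52·x = 83000 − 10560 = 72440
x = 72440 / 0.52 = 139307.6923

x = $139,307.69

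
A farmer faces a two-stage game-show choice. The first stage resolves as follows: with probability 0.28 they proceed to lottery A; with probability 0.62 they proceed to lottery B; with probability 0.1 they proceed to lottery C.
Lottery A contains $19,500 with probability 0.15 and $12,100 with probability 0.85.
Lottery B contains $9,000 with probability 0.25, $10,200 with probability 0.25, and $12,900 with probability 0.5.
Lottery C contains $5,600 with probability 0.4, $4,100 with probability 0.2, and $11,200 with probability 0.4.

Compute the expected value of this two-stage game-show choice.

$11,427.80

EV(A) = 0.15 × 19500 + 0.85 × 12100 = 2925 + 10285 = 13210
EV(B) = 0.25 × 9000 + 0.25 × 10200 + 0.5 × 12900 = 2250 + 2550 + 6450 = 11250
EV(C) = 0.4 × 5600 + 0.2 × 4100 + 0.4 × 11200 = 2240 + 820 + 4480 = 7540
Overall = 0.28 × 13210 + 0.62 × 11250 + 0.1 × 7540 = 3698.8 + 6975 + 754 = 11427.8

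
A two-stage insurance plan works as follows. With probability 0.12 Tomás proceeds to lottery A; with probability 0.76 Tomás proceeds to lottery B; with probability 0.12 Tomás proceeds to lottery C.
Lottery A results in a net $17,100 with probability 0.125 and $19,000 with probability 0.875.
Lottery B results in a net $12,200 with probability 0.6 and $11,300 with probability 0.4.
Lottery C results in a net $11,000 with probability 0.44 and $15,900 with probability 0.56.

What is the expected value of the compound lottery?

EV(A) = 0.125 × 17100 + 0.875 × 19000 = 2137.5 + 16625 = 18762.5
EV(B) = 0.6 × 12200 + 0.4 × 11300 = 7320 + 4520 = 11840
EV(C) = 0.44 × 11000 + 0.56 × 15900 = 4840 + 8904 = 13744
Overall = 0.12 × 18762.5 + 0.76 × 11840 + 0.12 × 13744 = 2251.5 + 8998.4 + 1649.28 = 12899.18

$12,899.18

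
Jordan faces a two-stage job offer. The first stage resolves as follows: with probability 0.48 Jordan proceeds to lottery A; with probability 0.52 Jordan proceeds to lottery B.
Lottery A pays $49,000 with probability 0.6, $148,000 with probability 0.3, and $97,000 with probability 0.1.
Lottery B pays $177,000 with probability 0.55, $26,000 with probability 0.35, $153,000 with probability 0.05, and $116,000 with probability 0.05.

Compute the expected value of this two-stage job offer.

EV(A) = 0.6 × 49000 + 0.3 × 148000 + 0.1 × 97000 = 29400 + 44400 + 9700 = 83500
EV(B) = 0.55 × 177000 + 0.35 × 26000 + 0.05 × 153000 + 0.05 × 116000 = 97350 + 9100 + 7650 + 5800 = 119900
Overall = 0.48 × 83500 + 0.52 × 119900 = 40080 + 62348 = 102428

$102,428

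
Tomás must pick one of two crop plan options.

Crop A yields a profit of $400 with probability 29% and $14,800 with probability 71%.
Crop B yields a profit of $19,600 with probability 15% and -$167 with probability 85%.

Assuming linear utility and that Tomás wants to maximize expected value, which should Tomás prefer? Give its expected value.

Crop A ($10,624)

Crop A = 0.29 × 400 + 0.71 × 14800 = 116 + 10508 = 10624
Crop B = 0.15 × 19600 + 0.85 × (-167) = 2940 − 141.95 = 2798.05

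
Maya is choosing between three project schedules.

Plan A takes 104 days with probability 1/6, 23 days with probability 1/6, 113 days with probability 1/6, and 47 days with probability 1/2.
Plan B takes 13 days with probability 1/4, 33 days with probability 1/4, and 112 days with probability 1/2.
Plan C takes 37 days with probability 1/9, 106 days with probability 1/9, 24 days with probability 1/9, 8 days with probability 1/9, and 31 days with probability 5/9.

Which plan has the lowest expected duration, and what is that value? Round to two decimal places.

Plan C (36.67 days)

Plan A = 1/6 × 104 + 1/6 × 23 + 1/6 × 113 + 1/2 × 47 = 17.3333 + 3.8333 + 18.8333 + 23.5 = 63.5
Plan B = 1/4 × 13 + 1/4 × 33 + 1/2 × 112 = 3.25 + 8.25 + 56 = 67.5
Plan C = 1/9 × 37 + 1/9 × 106 + 1/9 × 24 + 1/9 × 8 + 5/9 × 31 = 4.1111 + 11.7778 + 2.6667 + 0.8889 + 17.2222 = 36.6667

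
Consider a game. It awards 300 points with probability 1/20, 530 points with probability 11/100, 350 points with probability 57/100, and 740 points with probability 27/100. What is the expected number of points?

472.6 points

EV = 1/20 × 300 + 11/100 × 530 + 57/100 × 350 + 27/100 × 740 = 15 + 58.3 + 199.5 + 199.8 = 472.6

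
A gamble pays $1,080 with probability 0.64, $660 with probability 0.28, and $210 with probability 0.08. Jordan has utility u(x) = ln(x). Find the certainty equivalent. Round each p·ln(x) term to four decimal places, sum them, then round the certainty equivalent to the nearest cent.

$825.34

E[u] = 0.64·ln(1080) + 0.28·ln(660) + 0.08·ln(210) = 4.4702 + 1.8178 + 0.4278 = 6.7158
CE = e^6.7158 ≈ 825.34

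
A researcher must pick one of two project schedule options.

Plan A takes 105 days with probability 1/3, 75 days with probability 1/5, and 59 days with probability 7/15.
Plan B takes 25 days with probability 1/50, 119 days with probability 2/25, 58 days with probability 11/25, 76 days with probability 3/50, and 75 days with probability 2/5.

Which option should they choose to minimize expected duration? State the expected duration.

Plan A = 1/3 × 105 + 1/5 × 75 + 7/15 × 59 = 35 + 15 + 27.5333 = 77.5333
Plan B = 1/50 × 25 + 2/25 × 119 + 11/25 × 58 + 3/50 × 76 + 2/5 × 75 = 0.5 + 9.52 + 25.52 + 4.56 + 30 = 70.1

Plan B (70.1 days)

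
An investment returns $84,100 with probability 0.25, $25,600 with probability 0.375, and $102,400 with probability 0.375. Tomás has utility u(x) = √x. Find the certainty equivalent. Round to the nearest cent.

$63,756.25

E[u] = 0.25·√84100 + 0.375·√25600 + 0.375·√102400 = 0.25·290 + 0.375·160 + 0.375·320 = 252.5
CE = (252.5)² = 63756.25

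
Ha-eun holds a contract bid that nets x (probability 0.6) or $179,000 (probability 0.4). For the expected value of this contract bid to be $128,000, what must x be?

x = $94,000

0.6·x + 0.4·179000 = 128000
0.6·x = 128000 − 71600 = 56400
x = 56400 / 0.6 = 94000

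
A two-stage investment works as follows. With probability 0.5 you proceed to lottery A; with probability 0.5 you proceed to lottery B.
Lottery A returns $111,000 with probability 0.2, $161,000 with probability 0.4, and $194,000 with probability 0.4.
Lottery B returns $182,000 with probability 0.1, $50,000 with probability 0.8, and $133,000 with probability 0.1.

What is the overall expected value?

$117,850

EV(A) = 0.2 × 111000 + 0.4 × 161000 + 0.4 × 194000 = 22200 + 64400 + 77600 = 164200
EV(B) = 0.1 × 182000 + 0.8 × 50000 + 0.1 × 133000 = 18200 + 40000 + 13300 = 71500
Overall = 0.5 × 164200 + 0.5 × 71500 = 82100 + 35750 = 117850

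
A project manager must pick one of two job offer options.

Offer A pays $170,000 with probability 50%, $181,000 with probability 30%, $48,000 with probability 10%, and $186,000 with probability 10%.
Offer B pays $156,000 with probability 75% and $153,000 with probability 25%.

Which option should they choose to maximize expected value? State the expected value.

Offer A ($162,700)

Offer A = 0.5 × 170000 + 0.3 × 181000 + 0.1 × 48000 + 0.1 × 186000 = 85000 + 54300 + 4800 + 18600 = 162700
Offer B = 0.75 × 156000 + 0.25 × 153000 = 117000 + 38250 = 155250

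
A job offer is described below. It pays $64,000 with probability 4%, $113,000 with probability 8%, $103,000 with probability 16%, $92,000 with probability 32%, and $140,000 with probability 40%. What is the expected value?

EV = 0.04 × 64000 + 0.08 × 113000 + 0.16 × 103000 + 0.32 × 92000 + 0.4 × 140000 = 2560 + 9040 + 16480 + 29440 + 56000 = 113520

$113,520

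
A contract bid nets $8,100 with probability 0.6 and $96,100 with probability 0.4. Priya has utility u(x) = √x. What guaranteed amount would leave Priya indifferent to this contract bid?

$31,684

E[u] = 0.6·√8100 + 0.4·√96100 = 0.6·90 + 0.4·310 = 178
CE = (178)² = 31684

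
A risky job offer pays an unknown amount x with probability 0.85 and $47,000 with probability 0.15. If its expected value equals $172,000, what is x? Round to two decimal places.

x = $194,058.82

0.85·x + 0.15·47000 = 172000
0.85·x = 172000 − 7050 = 164950
x = 164950 / 0.85 = 194058.8235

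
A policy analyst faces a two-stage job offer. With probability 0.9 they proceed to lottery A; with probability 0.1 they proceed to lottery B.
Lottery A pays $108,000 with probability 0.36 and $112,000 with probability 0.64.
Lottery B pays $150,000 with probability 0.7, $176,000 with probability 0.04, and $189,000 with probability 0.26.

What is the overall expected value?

$115,622

EV(A) = 0.36 × 108000 + 0.64 × 112000 = 38880 + 71680 = 110560
EV(B) = 0.7 × 150000 + 0.04 × 176000 + 0.26 × 189000 = 105000 + 7040 + 49140 = 161180
Overall = 0.9 × 110560 + 0.1 × 161180 = 99504 + 16118 = 115622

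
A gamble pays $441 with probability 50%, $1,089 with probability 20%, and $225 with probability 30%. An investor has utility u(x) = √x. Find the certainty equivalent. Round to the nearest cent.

$466.56

E[u] = 0.5·√441 + 0.2·√1089 + 0.3·√225 = 0.5·21 + 0.2·33 + 0.3·15 = 21.6
CE = (21.6)² = 466.56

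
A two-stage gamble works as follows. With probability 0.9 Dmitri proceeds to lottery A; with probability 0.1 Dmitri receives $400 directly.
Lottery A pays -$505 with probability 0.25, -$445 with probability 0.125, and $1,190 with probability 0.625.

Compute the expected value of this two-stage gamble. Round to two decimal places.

$545.69

EV(A) = 0.25 × (-505) + 0.125 × (-445) + 0.625 × 1190 = -126.25 − 55.625 + 743.75 = 561.875
Branch B: 400 (certain)
Overall = 0.9 × 561.875 + 0.1 × 400 = 505.6875 + 40 = 545.6875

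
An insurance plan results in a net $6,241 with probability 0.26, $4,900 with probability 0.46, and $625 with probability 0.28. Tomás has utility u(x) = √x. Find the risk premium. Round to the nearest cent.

$482.79

E[u] = 0.26·√6241 + 0.46·√4900 + 0.28·√625 = 0.26·79 + 0.46·70 + 0.28·25 = 59.74
CE = (59.74)² = 3568.8676
Risk premium = EV − CE = 4051.66 − 3568.8676 = 482.7924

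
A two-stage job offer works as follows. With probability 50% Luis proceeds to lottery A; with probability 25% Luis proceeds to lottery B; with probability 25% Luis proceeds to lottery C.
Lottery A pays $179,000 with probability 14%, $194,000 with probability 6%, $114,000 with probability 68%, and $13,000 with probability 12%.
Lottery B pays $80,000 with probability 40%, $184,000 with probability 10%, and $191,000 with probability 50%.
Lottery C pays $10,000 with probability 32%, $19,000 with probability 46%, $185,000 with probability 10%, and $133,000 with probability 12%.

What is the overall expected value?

$105,965

EV(A) = 0.14 × 179000 + 0.06 × 194000 + 0.68 × 114000 + 0.12 × 13000 = 25060 + 11640 + 77520 + 1560 = 115780
EV(B) = 0.4 × 80000 + 0.1 × 184000 + 0.5 × 191000 = 32000 + 18400 + 95500 = 145900
EV(C) = 0.32 × 10000 + 0.46 × 19000 + 0.1 × 185000 + 0.12 × 133000 = 3200 + 8740 + 18500 + 15960 = 46400
Overall = 0.5 × 115780 + 0.25 × 145900 + 0.25 × 46400 = 57890 + 36475 + 11600 = 105965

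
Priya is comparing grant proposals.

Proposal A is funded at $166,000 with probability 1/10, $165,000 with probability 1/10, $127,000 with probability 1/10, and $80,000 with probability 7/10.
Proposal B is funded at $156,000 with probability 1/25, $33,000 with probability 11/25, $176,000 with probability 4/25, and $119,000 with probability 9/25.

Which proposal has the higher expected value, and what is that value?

Proposal A = 1/10 × 166000 + 1/10 × 165000 + 1/10 × 127000 + 7/10 × 80000 = 16600 + 16500 + 12700 + 56000 = 101800
Proposal B = 1/25 × 156000 + 11/25 × 33000 + 4/25 × 176000 + 9/25 × 119000 = 6240 + 14520 + 28160 + 42840 = 91760

Proposal A ($101,800)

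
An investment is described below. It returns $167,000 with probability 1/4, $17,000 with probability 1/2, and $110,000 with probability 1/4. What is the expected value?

$77,750

EV = 1/4 × 167000 + 1/2 × 17000 + 1/4 × 110000 = 41750 + 8500 + 27500 = 77750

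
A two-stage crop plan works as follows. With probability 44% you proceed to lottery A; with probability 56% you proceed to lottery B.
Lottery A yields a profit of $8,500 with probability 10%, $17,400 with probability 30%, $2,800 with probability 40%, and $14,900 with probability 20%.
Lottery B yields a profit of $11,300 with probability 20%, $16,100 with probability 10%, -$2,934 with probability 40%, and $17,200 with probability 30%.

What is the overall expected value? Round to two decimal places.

EV(A) = 0.1 × 8500 + 0.3 × 17400 + 0.4 × 2800 + 0.2 × 14900 = 850 + 5220 + 1120 + 2980 = 10170
EV(B) = 0.2 × 11300 + 0.1 × 16100 + 0.4 × (-2934) + 0.3 × 17200 = 2260 + 1610 − 1173.6 + 5160 = 7856.4
Overall = 0.44 × 10170 + 0.56 × 7856.4 = 4474.8 + 4399.584 = 8874.384

$8,874.38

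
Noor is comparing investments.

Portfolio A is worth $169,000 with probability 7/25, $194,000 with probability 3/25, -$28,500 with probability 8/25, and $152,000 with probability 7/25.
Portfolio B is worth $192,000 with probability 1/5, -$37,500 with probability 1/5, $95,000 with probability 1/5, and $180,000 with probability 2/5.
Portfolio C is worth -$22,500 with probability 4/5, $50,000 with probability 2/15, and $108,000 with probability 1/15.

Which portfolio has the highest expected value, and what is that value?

Portfolio A = 7/25 × 169000 + 3/25 × 194000 + 8/25 × (-28500) + 7/25 × 152000 = 47320 + 23280 − 9120 + 42560 = 104040
Portfolio B = 1/5 × 192000 + 1/5 × (-37500) + 1/5 × 95000 + 2/5 × 180000 = 38400 − 7500 + 19000 + 72000 = 121900
Portfolio C = 4/5 × (-22500) + 2/15 × 50000 + 1/15 × 108000 = -18000 + 6666.6667 + 7200 = -4133.3333

Portfolio B ($121,900)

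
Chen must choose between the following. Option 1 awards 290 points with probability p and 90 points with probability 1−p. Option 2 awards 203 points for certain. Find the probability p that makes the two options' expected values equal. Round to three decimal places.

p·290 + (1−p)·90 = 203
200p + 90 = 203
p = (203 − 90) / 200

p = 0.565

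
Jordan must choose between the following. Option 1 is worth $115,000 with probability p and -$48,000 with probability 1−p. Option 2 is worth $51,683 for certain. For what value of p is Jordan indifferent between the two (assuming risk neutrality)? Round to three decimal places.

p = 0.612

p·115000 + (1−p)·(-48000) = 51683
163000p − 48000 = 51683
p = (51683 + 48000) / 163000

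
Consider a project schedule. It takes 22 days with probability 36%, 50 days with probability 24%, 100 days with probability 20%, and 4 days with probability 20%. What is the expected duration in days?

EV = 0.36 × 22 + 0.24 × 50 + 0.2 × 100 + 0.2 × 4 = 7.92 + 12 + 20 + 0.8 = 40.72

40.72 days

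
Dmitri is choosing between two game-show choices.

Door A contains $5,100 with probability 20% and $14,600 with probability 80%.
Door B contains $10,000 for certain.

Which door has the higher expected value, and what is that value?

Door A = 0.2 × 5100 + 0.8 × 14600 = 1020 + 11680 = 12700
Door B: 10000 (certain)

Door A ($12,700)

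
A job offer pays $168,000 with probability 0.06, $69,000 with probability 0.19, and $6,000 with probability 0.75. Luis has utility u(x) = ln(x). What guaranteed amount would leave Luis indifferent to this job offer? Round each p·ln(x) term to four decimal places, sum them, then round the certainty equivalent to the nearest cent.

$11,655.11

E[u] = 0.06·ln(168000) + 0.19·ln(69000) + 0.75·ln(6000) = 0.7219 + 2.1170 + 6.5246 = 9.3635
CE = e^9.3635 ≈ 11655.11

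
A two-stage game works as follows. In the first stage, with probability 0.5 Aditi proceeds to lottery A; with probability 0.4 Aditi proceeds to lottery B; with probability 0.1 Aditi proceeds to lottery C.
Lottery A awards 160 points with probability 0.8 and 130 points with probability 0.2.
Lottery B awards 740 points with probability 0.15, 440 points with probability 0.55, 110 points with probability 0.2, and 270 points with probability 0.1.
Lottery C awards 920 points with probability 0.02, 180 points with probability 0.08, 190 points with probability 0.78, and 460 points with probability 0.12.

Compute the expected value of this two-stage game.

261.42 points

EV(A) = 0.8 × 160 + 0.2 × 130 = 128 + 26 = 154
EV(B) = 0.15 × 740 + 0.55 × 440 + 0.2 × 110 + 0.1 × 270 = 111 + 242 + 22 + 27 = 402
EV(C) = 0.02 × 920 + 0.08 × 180 + 0.78 × 190 + 0.12 × 460 = 18.4 + 14.4 + 148.2 + 55.2 = 236.2
Overall = 0.5 × 154 + 0.4 × 402 + 0.1 × 236.2 = 77 + 160.8 + 23.62 = 261.42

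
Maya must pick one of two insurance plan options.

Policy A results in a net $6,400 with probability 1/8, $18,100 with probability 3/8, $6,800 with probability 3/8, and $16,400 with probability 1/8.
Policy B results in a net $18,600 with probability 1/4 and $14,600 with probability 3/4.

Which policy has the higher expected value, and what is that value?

Policy A = 1/8 × 6400 + 3/8 × 18100 + 3/8 × 6800 + 1/8 × 16400 = 800 + 6787.5 + 2550 + 2050 = 12187.5
Policy B = 1/4 × 18600 + 3/4 × 14600 = 4650 + 10950 = 15600

Policy B ($15,600)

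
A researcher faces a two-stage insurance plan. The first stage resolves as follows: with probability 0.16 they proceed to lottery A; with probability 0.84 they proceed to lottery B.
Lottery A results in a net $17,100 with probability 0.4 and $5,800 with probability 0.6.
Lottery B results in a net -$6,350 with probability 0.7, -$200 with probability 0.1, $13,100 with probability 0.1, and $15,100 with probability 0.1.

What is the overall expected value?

EV(A) = 0.4 × 17100 + 0.6 × 5800 = 6840 + 3480 = 10320
EV(B) = 0.7 × (-6350) + 0.1 × (-200) + 0.1 × 13100 + 0.1 × 15100 = -4445 − 20 + 1310 + 1510 = -1645
Overall = 0.16 × 10320 + 0.84 × (-1645) = 1651.2 − 1381.8 = 269.4

$269.40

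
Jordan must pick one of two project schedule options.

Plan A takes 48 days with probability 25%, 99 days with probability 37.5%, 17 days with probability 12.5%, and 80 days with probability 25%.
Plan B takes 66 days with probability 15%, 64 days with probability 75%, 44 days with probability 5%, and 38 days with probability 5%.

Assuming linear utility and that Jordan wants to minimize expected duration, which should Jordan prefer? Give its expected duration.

Plan A = 0.25 × 48 + 0.375 × 99 + 0.125 × 17 + 0.25 × 80 = 12 + 37.125 + 2.125 + 20 = 71.25
Plan B = 0.15 × 66 + 0.75 × 64 + 0.05 × 44 + 0.05 × 38 = 9.9 + 48 + 2.2 + 1.9 = 62

Plan B (62 days)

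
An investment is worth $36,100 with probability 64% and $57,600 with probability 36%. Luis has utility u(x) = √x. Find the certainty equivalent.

E[u] = 0.64·√36100 + 0.36·√57600 = 0.64·190 + 0.36·240 = 208
CE = (208)² = 43264

$43,264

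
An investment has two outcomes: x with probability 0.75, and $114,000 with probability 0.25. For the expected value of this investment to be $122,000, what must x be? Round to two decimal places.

x = $124,666.67

0.75·x + 0.25·114000 = 122000
0.75·x = 122000 − 28500 = 93500
x = 93500 / 0.75 = 124666.6667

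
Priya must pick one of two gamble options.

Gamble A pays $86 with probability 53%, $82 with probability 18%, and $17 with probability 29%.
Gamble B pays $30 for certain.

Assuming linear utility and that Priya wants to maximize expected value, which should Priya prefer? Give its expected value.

Gamble A ($65.27)

Gamble A = 0.53 × 86 + 0.18 × 82 + 0.29 × 17 = 45.58 + 14.76 + 4.93 = 65.27
Gamble B: 30 (certain)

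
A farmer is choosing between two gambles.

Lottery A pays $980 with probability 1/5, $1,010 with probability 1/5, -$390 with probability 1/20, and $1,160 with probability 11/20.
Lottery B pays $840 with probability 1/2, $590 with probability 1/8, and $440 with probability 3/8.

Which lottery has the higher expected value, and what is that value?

Lottery A ($1,016.50)

Lottery A = 1/5 × 980 + 1/5 × 1010 + 1/20 × (-390) + 11/20 × 1160 = 196 + 202 − 19.5 + 638 = 1016.5
Lottery B = 1/2 × 840 + 1/8 × 590 + 3/8 × 440 = 420 + 73.75 + 165 = 658.75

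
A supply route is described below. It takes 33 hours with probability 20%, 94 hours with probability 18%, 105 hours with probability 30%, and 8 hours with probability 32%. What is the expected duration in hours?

57.58 hours

EV = 0.2 × 33 + 0.18 × 94 + 0.3 × 105 + 0.32 × 8 = 6.6 + 16.92 + 31.5 + 2.56 = 57.58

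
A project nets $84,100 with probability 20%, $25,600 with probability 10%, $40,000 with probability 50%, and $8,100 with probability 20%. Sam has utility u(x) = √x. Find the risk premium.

$4,136

E[u] = 0.2·√84100 + 0.1·√25600 + 0.5·√40000 + 0.2·√8100 = 0.2·290 + 0.1·160 + 0.5·200 + 0.2·90 = 192
CE = (192)² = 36864
Risk premium = EV − CE = 41000 − 36864 = 4136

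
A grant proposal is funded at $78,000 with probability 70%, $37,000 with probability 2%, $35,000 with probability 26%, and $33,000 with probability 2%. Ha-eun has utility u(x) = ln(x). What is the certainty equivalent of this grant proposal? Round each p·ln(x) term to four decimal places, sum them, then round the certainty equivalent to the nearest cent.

E[u] = 0.7·ln(78000) + 0.02·ln(37000) + 0.26·ln(35000) + 0.02·ln(33000) = 7.8851 + 0.2104 + 2.7204 + 0.2081 = 11.0240
CE = e^11.0240 ≈ 61328.50

$61,328.50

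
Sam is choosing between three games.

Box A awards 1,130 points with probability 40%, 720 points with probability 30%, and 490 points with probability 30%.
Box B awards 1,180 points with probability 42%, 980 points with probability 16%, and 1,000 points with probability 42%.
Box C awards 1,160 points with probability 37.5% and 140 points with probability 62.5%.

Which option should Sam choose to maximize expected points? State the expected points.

Box B (1072.4 points)

Box A = 0.4 × 1130 + 0.3 × 720 + 0.3 × 490 = 452 + 216 + 147 = 815
Box B = 0.42 × 1180 + 0.16 × 980 + 0.42 × 1000 = 495.6 + 156.8 + 420 = 1072.4
Box C = 0.375 × 1160 + 0.625 × 140 = 435 + 87.5 = 522.5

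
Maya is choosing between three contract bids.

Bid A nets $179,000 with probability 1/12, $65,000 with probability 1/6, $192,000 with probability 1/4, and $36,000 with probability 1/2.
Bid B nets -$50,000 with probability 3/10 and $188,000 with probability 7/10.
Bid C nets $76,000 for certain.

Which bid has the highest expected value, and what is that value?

Bid A = 1/12 × 179000 + 1/6 × 65000 + 1/4 × 192000 + 1/2 × 36000 = 14916.6667 + 10833.3333 + 48000 + 18000 = 91750
Bid B = 3/10 × (-50000) + 7/10 × 188000 = -15000 + 131600 = 116600
Bid C: 76000 (certain)

Bid B ($116,600)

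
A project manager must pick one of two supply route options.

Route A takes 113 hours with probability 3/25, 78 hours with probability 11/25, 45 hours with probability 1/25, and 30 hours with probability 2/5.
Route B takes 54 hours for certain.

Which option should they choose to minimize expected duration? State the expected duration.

Route A = 3/25 × 113 + 11/25 × 78 + 1/25 × 45 + 2/5 × 30 = 13.56 + 34.32 + 1.8 + 12 = 61.68
Route B: 54 (certain)

Route B (54 hours)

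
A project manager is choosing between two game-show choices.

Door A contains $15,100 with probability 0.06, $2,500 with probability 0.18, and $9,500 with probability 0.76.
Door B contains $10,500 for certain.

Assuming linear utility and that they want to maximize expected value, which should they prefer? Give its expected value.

Door B ($10,500)

Door A = 0.06 × 15100 + 0.18 × 2500 + 0.76 × 9500 = 906 + 450 + 7220 = 8576
Door B: 10500 (certain)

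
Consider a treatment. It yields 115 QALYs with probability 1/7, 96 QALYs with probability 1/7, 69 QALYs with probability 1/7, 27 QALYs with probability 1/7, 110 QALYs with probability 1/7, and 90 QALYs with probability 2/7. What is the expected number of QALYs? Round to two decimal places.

85.29 QALYs

EV = 1/7 × 115 + 1/7 × 96 + 1/7 × 69 + 1/7 × 27 + 1/7 × 110 + 2/7 × 90 = 16.4286 + 13.7143 + 9.8571 + 3.8571 + 15.7143 + 25.7143 = 85.2857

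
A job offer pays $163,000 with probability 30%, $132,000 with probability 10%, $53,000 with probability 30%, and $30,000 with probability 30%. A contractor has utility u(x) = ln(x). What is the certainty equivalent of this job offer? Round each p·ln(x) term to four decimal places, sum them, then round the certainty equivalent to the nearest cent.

$68,576.14

E[u] = 0.3·ln(163000) + 0.1·ln(132000) + 0.3·ln(53000) + 0.3·ln(30000) = 3.6005 + 1.1791 + 3.2634 + 3.0927 = 11.1357
CE = e^11.1357 ≈ 68576.14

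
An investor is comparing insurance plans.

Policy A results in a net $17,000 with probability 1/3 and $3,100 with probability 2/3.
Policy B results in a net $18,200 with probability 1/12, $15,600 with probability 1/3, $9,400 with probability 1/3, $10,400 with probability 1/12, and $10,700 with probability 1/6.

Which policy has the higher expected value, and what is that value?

Policy B ($12,500)

Policy A = 1/3 × 17000 + 2/3 × 3100 = 5666.6667 + 2066.6667 = 7733.3333
Policy B = 1/12 × 18200 + 1/3 × 15600 + 1/3 × 9400 + 1/12 × 10400 + 1/6 × 10700 = 1516.6667 + 5200 + 3133.3333 + 866.6667 + 1783.3333 = 12500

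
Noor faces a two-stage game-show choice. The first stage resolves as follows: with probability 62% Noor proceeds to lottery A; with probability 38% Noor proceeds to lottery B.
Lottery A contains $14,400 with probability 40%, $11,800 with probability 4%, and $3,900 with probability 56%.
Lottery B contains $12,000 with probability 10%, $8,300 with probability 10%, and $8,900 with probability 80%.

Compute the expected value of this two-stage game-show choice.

$8,694.92

EV(A) = 0.4 × 14400 + 0.04 × 11800 + 0.56 × 3900 = 5760 + 472 + 2184 = 8416
EV(B) = 0.1 × 12000 + 0.1 × 8300 + 0.8 × 8900 = 1200 + 830 + 7120 = 9150
Overall = 0.62 × 8416 + 0.38 × 9150 = 5217.92 + 3477 = 8694.92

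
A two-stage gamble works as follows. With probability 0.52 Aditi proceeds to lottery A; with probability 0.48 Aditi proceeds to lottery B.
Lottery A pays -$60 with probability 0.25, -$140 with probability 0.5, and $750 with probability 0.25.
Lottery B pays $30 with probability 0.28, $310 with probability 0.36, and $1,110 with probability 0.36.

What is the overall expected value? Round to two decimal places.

$302.71

EV(A) = 0.25 × (-60) + 0.5 × (-140) + 0.25 × 750 = -15 − 70 + 187.5 = 102.5
EV(B) = 0.28 × 30 + 0.36 × 310 + 0.36 × 1110 = 8.4 + 111.6 + 399.6 = 519.6
Overall = 0.52 × 102.5 + 0.48 × 519.6 = 53.3 + 249.408 = 302.708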